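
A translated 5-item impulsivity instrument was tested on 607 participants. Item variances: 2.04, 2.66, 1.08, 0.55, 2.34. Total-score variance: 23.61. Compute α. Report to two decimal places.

Σσ²ᵢ = 2.04 + 2.66 + 1.08 + 0.55 + 2.34 = 8.67
α = (k/(k−1))·(1 − Σσ²ᵢ/σ²_total) = (5/4)·(1 − 8.67/23.61) = 0.79

α = 0.79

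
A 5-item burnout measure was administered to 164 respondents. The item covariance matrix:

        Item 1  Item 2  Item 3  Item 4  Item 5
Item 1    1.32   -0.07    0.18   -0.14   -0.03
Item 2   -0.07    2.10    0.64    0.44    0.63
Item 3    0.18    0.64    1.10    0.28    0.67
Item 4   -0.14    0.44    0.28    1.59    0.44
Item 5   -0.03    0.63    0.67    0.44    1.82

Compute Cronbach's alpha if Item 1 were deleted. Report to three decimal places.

α = 0.645

Remaining items: Item 2, Item 3, Item 4, Item 5 (k = 4).
ΣVar(i) = 2.10 + 1.10 + 1.59 + 1.82 = 6.61
σ²_T = 6.61 + 2 × 3.10 = 12.81
α (item deleted) = (4/3)·(1 − 6.61/12.81) = 0.645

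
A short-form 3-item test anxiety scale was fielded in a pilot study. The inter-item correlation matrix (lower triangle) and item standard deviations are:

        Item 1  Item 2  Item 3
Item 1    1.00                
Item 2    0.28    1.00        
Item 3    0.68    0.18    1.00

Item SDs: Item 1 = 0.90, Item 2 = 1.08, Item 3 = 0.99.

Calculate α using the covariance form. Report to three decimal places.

Σσ²ᵢ = 0.90² + 1.08² + 0.99² = 2.9565
Covariances σ_ij = r_ij · s_i · s_j:
  σ(Item 1,Item 2) = 0.28 × 0.90 × 1.08 = 0.2722
  σ(Item 1,Item 3) = 0.68 × 0.90 × 0.99 = 0.6059
  σ(Item 2,Item 3) = 0.18 × 1.08 × 0.99 = 0.1925
σ²_T = Σσ²ᵢ + 2·Σσ_ij = 2.9565 + 2 × 1.0706 = 5.0977
α = (3/2)·(1 − 2.9565/5.0977) = 0.630

α = 0.630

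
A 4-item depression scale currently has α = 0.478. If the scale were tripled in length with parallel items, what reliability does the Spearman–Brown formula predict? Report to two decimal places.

Length factor m = 3
α' = m·α / (1 + (m−1)·α)
   = 3 × 0.478 / (1 + (3 − 1) × 0.478)
   = 1.4340 / 1.9560 = 0.73

predicted reliability = 0.73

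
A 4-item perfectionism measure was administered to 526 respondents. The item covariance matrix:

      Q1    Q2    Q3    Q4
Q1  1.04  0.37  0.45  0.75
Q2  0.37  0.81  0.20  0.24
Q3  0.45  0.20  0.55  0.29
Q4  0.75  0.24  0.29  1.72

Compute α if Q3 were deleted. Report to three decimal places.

α = 0.649

Remaining items: Q1, Q2, Q4 (k = 3).
sum of item variances = 1.04 + 0.81 + 1.72 = 3.57
σ²_total = 3.57 + 2 × 1.36 = 6.29
α (item deleted) = (3/2)·(1 − 3.57/6.29) = 0.649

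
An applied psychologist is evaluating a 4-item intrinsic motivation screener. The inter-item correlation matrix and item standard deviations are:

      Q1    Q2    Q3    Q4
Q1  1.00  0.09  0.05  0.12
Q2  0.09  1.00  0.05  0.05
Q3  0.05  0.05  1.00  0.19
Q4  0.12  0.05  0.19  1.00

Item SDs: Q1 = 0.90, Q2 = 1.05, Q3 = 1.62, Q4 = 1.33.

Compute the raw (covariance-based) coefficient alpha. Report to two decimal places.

Σσ²ᵢ = 0.90² + 1.05² + 1.62² + 1.33² = 6.3058
Covariances σ_ij = r_ij · s_i · s_j:
  σ(Q1,Q2) = 0.09 × 0.90 × 1.05 = 0.0851
  σ(Q1,Q3) = 0.05 × 0.90 × 1.62 = 0.0729
  σ(Q1,Q4) = 0.12 × 0.90 × 1.33 = 0.1436
  σ(Q2,Q3) = 0.05 × 1.05 × 1.62 = 0.0851
  σ(Q2,Q4) = 0.05 × 1.05 × 1.33 = 0.0698
  σ(Q3,Q4) = 0.19 × 1.62 × 1.33 = 0.4094
σ²_T = Σσ²ᵢ + 2·Σσ_ij = 6.3058 + 2 × 0.8659 = 8.0376
α = (4/3)·(1 − 6.3058/8.0376) = 0.29

coefficient alpha = 0.29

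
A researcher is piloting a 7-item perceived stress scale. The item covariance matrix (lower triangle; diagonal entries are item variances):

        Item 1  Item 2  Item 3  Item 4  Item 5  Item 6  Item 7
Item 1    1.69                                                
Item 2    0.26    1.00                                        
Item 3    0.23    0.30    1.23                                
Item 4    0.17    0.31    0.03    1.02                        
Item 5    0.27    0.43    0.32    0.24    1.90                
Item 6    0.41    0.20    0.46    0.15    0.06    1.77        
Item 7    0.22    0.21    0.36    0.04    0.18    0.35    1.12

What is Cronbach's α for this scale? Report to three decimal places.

ΣVar(i) = 1.69 + 1.00 + 1.23 + 1.02 + 1.90 + 1.77 + 1.12 = 9.73
Sum of the distinct covariances = 5.20
total variance = 9.73 + 2 × 5.20 = 20.13
α = (k/(k−1))·(1 − ΣVar(i)/total variance) = (7/6)·(1 − 9.73/20.13) = 0.603

Cronbach's α = 0.603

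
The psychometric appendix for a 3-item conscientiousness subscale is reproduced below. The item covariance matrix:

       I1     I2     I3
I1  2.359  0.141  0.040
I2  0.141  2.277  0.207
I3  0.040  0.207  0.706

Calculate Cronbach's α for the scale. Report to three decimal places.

Σσᵢ² = 2.359 + 2.277 + 0.706 = 5.342
Sum of off-diagonal covariances = 0.388
σ²_T = 5.342 + 2 × 0.388 = 6.118
α = (k/(k−1))·(1 − Σσᵢ²/σ²_T) = (3/2)·(1 − 5.342/6.118) = 0.190

Cronbach's α = 0.190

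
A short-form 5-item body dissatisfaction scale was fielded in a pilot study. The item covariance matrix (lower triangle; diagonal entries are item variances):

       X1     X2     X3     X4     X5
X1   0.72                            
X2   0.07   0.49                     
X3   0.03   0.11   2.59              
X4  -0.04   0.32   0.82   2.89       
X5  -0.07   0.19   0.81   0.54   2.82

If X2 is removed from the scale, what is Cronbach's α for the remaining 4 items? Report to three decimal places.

Cronbach's α = 0.422

Remaining items: X1, X3, X4, X5 (k = 4).
ΣVar(i) = 0.72 + 2.59 + 2.89 + 2.82 = 9.02
Var(T) = 9.02 + 2 × 2.09 = 13.20
α (item deleted) = (4/3)·(1 − 9.02/13.20) = 0.422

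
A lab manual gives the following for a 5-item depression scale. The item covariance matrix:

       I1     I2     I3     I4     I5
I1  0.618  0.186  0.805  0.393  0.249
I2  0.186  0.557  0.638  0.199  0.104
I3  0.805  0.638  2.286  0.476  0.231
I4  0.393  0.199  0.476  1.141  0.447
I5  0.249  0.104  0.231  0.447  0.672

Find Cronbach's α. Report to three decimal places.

Σσ²ᵢ = 0.618 + 0.557 + 2.286 + 1.141 + 0.672 = 5.274
Sum of off-diagonal covariances = 3.728
σ²_total = 5.274 + 2 × 3.728 = 12.730
α = (k/(k−1))·(1 − Σσ²ᵢ/σ²_total) = (5/4)·(1 − 5.274/12.730) = 0.732

α = 0.732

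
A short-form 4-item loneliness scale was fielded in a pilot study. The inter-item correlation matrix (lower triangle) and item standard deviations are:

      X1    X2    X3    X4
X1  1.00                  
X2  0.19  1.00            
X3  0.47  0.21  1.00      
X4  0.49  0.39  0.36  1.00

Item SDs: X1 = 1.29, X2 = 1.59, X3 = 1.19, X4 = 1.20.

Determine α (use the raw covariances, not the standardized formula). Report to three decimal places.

Σσ²ᵢ = 1.29² + 1.59² + 1.19² + 1.20² = 7.0483
Covariances σ_ij = r_ij · s_i · s_j:
  σ(X1,X2) = 0.19 × 1.29 × 1.59 = 0.3897
  σ(X1,X3) = 0.47 × 1.29 × 1.19 = 0.7215
  σ(X1,X4) = 0.49 × 1.29 × 1.20 = 0.7585
  σ(X2,X3) = 0.21 × 1.59 × 1.19 = 0.3973
  σ(X2,X4) = 0.39 × 1.59 × 1.20 = 0.7441
  σ(X3,X4) = 0.36 × 1.19 × 1.20 = 0.5141
σ²_T = Σσ²ᵢ + 2·Σσ_ij = 7.0483 + 2 × 3.5252 = 14.0987
α = (4/3)·(1 − 7.0483/14.0987) = 0.667

α = 0.667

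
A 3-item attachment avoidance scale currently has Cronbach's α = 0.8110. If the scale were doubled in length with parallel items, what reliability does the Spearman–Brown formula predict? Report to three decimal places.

Length factor m = 2
α' = m·α / (1 + (m−1)·α)
   = 2 × 0.8110 / (1 + (2 − 1) × 0.8110)
   = 1.6220 / 1.8110 = 0.896

predicted reliability = 0.896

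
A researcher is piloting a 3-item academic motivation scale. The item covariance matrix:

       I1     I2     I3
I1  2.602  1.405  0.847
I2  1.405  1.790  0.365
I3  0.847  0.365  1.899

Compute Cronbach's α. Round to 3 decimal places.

α = 0.681

Σσ²ᵢ = 2.602 + 1.790 + 1.899 = 6.291
Sum of the distinct covariances = 2.617
σ²_total = 6.291 + 2 × 2.617 = 11.525
α = (k/(k−1))·(1 − Σσ²ᵢ/σ²_total) = (3/2)·(1 − 6.291/11.525) = 0.681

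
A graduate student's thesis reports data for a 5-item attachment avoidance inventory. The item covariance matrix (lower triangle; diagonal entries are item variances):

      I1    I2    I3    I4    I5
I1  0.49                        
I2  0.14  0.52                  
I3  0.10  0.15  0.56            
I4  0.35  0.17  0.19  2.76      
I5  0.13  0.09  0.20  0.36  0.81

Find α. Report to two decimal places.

α = 0.53

Σσᵢ² = 0.49 + 0.52 + 0.56 + 2.76 + 0.81 = 5.14
Σ_{i<j} σ_ij = 1.88
σ²_T = 5.14 + 2 × 1.88 = 8.90
α = (k/(k−1))·(1 − Σσᵢ²/σ²_T) = (5/4)·(1 − 5.14/8.90) = 0.53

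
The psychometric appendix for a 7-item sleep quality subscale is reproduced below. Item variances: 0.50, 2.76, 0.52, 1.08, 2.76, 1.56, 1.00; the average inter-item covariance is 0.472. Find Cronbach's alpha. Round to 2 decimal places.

Cronbach's alpha = 0.77

Σσᵢ² = 0.50 + 2.76 + 0.52 + 1.08 + 2.76 + 1.56 + 1.00 = 10.18
Sum of the 21 distinct covariances = 21 × 0.472 = 9.912
σ²_T = Σσᵢ² + 2·Σcov = 10.18 + 2 × 9.912 = 30.004
α = (7/6)·(1 − 10.18/30.004) = 0.77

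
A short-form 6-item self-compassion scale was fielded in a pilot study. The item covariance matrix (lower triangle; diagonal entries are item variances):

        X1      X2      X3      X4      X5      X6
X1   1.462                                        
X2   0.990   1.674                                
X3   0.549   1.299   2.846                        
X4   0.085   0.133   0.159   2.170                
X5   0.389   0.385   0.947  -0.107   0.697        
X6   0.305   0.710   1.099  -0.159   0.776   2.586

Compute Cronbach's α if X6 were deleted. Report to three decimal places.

Remaining items: X1, X2, X3, X4, X5 (k = 5).
sum of item variances = 1.462 + 1.674 + 2.846 + 2.170 + 0.697 = 8.849
total variance = 8.849 + 2 × 4.829 = 18.507
α (item deleted) = (5/4)·(1 − 8.849/18.507) = 0.652

Cronbach's α = 0.652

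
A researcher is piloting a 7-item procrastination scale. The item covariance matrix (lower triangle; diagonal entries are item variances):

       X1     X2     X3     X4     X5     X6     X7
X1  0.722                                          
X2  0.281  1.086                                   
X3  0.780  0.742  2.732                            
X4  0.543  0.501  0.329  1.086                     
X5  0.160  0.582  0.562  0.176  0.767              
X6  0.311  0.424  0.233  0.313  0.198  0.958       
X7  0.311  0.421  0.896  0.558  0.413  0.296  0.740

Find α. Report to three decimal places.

α = 0.806

Σσᵢ² = 0.722 + 1.086 + 2.732 + 1.086 + 0.767 + 0.958 + 0.740 = 8.091
Sum of off-diagonal covariances = 9.030
σ²_T = 8.091 + 2 × 9.030 = 26.151
α = (k/(k−1))·(1 − Σσᵢ²/σ²_T) = (7/6)·(1 − 8.091/26.151) = 0.806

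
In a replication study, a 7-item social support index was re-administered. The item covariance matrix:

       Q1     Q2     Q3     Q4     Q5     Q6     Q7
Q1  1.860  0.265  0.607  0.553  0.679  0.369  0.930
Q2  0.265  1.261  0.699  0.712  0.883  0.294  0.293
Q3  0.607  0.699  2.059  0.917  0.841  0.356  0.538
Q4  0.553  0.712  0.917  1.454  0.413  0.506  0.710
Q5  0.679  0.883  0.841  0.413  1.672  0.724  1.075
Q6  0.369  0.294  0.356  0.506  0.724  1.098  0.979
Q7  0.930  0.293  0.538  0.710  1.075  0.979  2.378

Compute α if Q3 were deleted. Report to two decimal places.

Remaining items: Q1, Q2, Q4, Q5, Q6, Q7 (k = 6).
sum of item variances = 1.860 + 1.261 + 1.454 + 1.672 + 1.098 + 2.378 = 9.723
σ²_T = 9.723 + 2 × 9.385 = 28.493
α (item deleted) = (6/5)·(1 − 9.723/28.493) = 0.79

α = 0.79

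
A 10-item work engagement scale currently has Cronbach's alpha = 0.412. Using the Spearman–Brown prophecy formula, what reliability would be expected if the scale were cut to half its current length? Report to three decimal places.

predicted reliability = 0.259

Length factor m = 1/2
α' = m·α / (1 − (1−m)·α)
   = 1/2 × 0.412 / (1 − (1 − 1/2) × 0.412)
   = 0.2060 / 0.7940 = 0.259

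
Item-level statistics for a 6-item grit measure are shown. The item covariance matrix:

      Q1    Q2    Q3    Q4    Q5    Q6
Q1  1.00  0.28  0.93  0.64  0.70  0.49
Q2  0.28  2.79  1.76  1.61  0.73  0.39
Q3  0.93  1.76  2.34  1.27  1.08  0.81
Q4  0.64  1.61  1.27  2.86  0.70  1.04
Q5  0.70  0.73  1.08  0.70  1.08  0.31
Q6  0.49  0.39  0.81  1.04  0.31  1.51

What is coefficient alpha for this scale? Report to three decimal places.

coefficient alpha = 0.825

sum of item variances = 1.00 + 2.79 + 2.34 + 2.86 + 1.08 + 1.51 = 11.58
Sum of the distinct covariances = 12.74
σ²_T = 11.58 + 2 × 12.74 = 37.06
α = (k/(k−1))·(1 − sum of item variances/σ²_T) = (6/5)·(1 − 11.58/37.06) = 0.825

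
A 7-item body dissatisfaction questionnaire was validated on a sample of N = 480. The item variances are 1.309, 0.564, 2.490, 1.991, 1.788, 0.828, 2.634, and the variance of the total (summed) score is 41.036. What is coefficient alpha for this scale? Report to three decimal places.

Σσᵢ² = 1.309 + 0.564 + 2.490 + 1.991 + 1.788 + 0.828 + 2.634 = 11.604
α = (k/(k−1))·(1 − Σσᵢ²/total variance) = (7/6)·(1 − 11.604/41.036) = 0.837

α = 0.837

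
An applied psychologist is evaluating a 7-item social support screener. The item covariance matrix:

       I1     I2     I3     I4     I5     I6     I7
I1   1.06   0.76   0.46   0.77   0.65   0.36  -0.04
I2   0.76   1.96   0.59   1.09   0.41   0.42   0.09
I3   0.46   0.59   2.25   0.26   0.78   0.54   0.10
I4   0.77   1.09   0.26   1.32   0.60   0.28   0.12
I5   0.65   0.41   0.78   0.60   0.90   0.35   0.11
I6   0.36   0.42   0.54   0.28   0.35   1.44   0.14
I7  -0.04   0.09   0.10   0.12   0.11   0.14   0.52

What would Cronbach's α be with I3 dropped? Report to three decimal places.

Remaining items: I1, I2, I4, I5, I6, I7 (k = 6).
ΣVar(i) = 1.06 + 1.96 + 1.32 + 0.90 + 1.44 + 0.52 = 7.20
total variance = 7.20 + 2 × 6.11 = 19.42
α (item deleted) = (6/5)·(1 − 7.20/19.42) = 0.755

α = 0.755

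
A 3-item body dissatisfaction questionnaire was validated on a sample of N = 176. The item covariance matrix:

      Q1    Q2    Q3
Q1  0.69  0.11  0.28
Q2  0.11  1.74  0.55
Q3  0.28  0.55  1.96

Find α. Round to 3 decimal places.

α = 0.450

ΣVar(i) = 0.69 + 1.74 + 1.96 = 4.39
Sum of off-diagonal covariances = 0.94
Var(T) = 4.39 + 2 × 0.94 = 6.27
α = (k/(k−1))·(1 − ΣVar(i)/Var(T)) = (3/2)·(1 − 4.39/6.27) = 0.450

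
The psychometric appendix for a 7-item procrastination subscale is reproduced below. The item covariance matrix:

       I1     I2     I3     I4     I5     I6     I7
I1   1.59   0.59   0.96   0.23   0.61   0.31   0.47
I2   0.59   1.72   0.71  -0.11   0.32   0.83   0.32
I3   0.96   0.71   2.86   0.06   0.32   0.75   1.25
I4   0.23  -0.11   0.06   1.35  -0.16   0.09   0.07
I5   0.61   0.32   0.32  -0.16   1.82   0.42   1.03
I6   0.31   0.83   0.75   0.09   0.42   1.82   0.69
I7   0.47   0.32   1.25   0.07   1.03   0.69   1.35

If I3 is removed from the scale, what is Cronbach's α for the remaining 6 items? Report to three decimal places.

α = 0.650

Remaining items: I1, I2, I4, I5, I6, I7 (k = 6).
sum of item variances = 1.59 + 1.72 + 1.35 + 1.82 + 1.82 + 1.35 = 9.65
σ²_T = 9.65 + 2 × 5.71 = 21.07
α (item deleted) = (6/5)·(1 − 9.65/21.07) = 0.650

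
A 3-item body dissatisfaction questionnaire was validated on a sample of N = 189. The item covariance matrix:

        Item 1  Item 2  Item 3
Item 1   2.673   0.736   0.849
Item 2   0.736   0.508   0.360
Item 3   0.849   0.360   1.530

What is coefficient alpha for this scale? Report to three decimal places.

sum of item variances = 2.673 + 0.508 + 1.530 = 4.711
Sum of the distinct covariances = 1.945
σ²_total = 4.711 + 2 × 1.945 = 8.601
α = (k/(k−1))·(1 − sum of item variances/σ²_total) = (3/2)·(1 − 4.711/8.601) = 0.678

α = 0.678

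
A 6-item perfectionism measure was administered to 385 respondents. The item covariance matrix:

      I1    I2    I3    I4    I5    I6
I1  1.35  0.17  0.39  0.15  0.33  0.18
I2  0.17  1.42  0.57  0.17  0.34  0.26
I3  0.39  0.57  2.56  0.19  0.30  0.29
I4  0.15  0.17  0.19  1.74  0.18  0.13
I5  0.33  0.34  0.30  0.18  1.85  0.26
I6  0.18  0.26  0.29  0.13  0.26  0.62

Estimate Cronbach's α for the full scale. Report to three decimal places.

sum of item variances = 1.35 + 1.42 + 2.56 + 1.74 + 1.85 + 0.62 = 9.54
Σ_{i<j} σ_ij = 3.91
σ²_T = 9.54 + 2 × 3.91 = 17.36
α = (k/(k−1))·(1 − sum of item variances/σ²_T) = (6/5)·(1 − 9.54/17.36) = 0.541

Cronbach's α = 0.541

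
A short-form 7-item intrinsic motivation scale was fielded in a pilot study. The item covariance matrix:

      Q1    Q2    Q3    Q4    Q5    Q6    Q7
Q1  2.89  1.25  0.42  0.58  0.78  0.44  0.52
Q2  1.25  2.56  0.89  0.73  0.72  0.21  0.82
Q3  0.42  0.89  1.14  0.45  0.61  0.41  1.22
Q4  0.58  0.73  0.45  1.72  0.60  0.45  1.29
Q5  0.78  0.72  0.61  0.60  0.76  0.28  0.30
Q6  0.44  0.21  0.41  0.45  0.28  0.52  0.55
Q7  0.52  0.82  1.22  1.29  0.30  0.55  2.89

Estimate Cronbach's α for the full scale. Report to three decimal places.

Cronbach's α = 0.798

Σσᵢ² = 2.89 + 2.56 + 1.14 + 1.72 + 0.76 + 0.52 + 2.89 = 12.48
Sum of the distinct covariances = 13.52
total variance = 12.48 + 2 × 13.52 = 39.52
α = (k/(k−1))·(1 − Σσᵢ²/total variance) = (7/6)·(1 − 12.48/39.52) = 0.798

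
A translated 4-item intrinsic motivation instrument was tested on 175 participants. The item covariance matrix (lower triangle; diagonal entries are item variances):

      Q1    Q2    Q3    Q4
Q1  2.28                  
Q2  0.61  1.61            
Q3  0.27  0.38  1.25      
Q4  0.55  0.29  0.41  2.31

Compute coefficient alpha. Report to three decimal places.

ΣVar(i) = 2.28 + 1.61 + 1.25 + 2.31 = 7.45
Sum of the distinct covariances = 2.51
Var(T) = 7.45 + 2 × 2.51 = 12.47
α = (k/(k−1))·(1 − ΣVar(i)/Var(T)) = (4/3)·(1 − 7.45/12.47) = 0.537

α = 0.537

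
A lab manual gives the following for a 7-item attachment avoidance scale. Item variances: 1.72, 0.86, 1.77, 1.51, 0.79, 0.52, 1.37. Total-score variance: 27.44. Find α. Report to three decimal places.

α = 0.804

Σσᵢ² = 1.72 + 0.86 + 1.77 + 1.51 + 0.79 + 0.52 + 1.37 = 8.54
α = (k/(k−1))·(1 − Σσᵢ²/σ²_T) = (7/6)·(1 − 8.54/27.44) = 0.804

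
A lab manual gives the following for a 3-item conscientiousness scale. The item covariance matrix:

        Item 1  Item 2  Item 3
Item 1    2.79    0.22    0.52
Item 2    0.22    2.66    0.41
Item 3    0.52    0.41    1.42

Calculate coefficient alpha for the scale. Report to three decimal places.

ΣVar(i) = 2.79 + 2.66 + 1.42 = 6.87
Sum of the distinct covariances = 1.15
Var(T) = 6.87 + 2 × 1.15 = 9.17
α = (k/(k−1))·(1 − ΣVar(i)/Var(T)) = (3/2)·(1 − 6.87/9.17) = 0.376

α = 0.376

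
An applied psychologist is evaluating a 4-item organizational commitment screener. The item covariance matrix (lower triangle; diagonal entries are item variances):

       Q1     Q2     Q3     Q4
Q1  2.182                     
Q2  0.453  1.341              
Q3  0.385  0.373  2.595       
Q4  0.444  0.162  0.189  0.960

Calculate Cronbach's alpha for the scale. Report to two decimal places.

α = 0.48

Σσ²ᵢ = 2.182 + 1.341 + 2.595 + 0.960 = 7.078
Sum of off-diagonal covariances = 2.006
σ²_total = 7.078 + 2 × 2.006 = 11.090
α = (k/(k−1))·(1 − Σσ²ᵢ/σ²_total) = (4/3)·(1 − 7.078/11.090) = 0.48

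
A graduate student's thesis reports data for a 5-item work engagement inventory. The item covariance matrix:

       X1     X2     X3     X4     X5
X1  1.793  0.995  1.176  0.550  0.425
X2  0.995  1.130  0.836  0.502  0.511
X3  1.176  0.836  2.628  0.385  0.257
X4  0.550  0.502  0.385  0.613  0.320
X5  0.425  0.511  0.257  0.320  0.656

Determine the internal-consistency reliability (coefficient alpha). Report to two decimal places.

α = 0.79

Σσ²ᵢ = 1.793 + 1.130 + 2.628 + 0.613 + 0.656 = 6.820
Sum of the distinct covariances = 5.957
σ²_T = 6.820 + 2 × 5.957 = 18.734
α = (k/(k−1))·(1 − Σσ²ᵢ/σ²_T) = (5/4)·(1 − 6.820/18.734) = 0.79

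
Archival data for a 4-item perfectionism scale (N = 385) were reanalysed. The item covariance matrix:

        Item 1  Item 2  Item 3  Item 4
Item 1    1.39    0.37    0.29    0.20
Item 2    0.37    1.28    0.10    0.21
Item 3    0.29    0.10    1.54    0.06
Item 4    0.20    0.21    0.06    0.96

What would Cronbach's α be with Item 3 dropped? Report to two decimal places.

Cronbach's α = 0.45

Remaining items: Item 1, Item 2, Item 4 (k = 3).
ΣVar(i) = 1.39 + 1.28 + 0.96 = 3.63
σ²_total = 3.63 + 2 × 0.78 = 5.19
α (item deleted) = (3/2)·(1 − 3.63/5.19) = 0.45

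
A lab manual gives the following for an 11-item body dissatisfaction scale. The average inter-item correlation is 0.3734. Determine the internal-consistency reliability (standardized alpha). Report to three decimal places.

Standardized α = k·r̄ / (1 + (k−1)·r̄) = 11 × 0.3734 / (1 + 10 × 0.3734)
  = 4.1074 / 4.7340 = 0.868

standardized alpha = 0.868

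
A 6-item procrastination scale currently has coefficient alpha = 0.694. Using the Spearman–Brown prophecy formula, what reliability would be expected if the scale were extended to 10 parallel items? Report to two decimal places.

predicted reliability = 0.79

Length factor m = 10/6 = 1.6667
α' = m·α / (1 + (m−1)·α)
   = 10/6 × 0.694 / (1 + (10/6 − 1) × 0.694)
   = 1.1567 / 1.4627 = 0.79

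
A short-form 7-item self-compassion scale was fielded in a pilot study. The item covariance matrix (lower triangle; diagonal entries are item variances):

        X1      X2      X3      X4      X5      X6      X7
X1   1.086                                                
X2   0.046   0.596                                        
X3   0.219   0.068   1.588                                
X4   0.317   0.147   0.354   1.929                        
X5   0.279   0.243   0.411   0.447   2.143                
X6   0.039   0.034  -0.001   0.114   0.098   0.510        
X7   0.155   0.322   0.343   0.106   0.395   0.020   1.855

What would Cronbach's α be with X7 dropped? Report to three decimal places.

Remaining items: X1, X2, X3, X4, X5, X6 (k = 6).
Σσᵢ² = 1.086 + 0.596 + 1.588 + 1.929 + 2.143 + 0.510 = 7.852
σ²_T = 7.852 + 2 × 2.815 = 13.482
α (item deleted) = (6/5)·(1 − 7.852/13.482) = 0.501

Cronbach's α = 0.501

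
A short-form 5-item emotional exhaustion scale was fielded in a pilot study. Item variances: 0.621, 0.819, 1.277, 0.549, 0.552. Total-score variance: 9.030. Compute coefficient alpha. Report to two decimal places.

coefficient alpha = 0.72

sum of item variances = 0.621 + 0.819 + 1.277 + 0.549 + 0.552 = 3.818
α = (k/(k−1))·(1 − sum of item variances/σ²_T) = (5/4)·(1 − 3.818/9.030) = 0.72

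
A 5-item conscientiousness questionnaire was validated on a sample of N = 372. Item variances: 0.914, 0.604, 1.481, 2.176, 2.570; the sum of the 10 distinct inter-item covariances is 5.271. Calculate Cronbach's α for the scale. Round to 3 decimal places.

Σσ²ᵢ = 0.914 + 0.604 + 1.481 + 2.176 + 2.570 = 7.745
Sum of distinct covariances = 5.271
σ²_T = Σσ²ᵢ + 2·Σcov = 7.745 + 2 × 5.271 = 18.287
α = (5/4)·(1 − 7.745/18.287) = 0.721

Cronbach's α = 0.721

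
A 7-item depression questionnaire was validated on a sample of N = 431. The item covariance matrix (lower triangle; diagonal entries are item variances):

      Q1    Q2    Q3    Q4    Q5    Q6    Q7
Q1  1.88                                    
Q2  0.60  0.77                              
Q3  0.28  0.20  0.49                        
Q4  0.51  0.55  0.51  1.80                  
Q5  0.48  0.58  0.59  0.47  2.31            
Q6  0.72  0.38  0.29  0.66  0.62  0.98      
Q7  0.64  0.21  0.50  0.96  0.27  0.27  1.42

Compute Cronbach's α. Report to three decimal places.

Cronbach's α = 0.794

sum of item variances = 1.88 + 0.77 + 0.49 + 1.80 + 2.31 + 0.98 + 1.42 = 9.65
Σ_{i<j} σ_ij = 10.29
σ²_T = 9.65 + 2 × 10.29 = 30.23
α = (k/(k−1))·(1 − sum of item variances/σ²_T) = (7/6)·(1 − 9.65/30.23) = 0.794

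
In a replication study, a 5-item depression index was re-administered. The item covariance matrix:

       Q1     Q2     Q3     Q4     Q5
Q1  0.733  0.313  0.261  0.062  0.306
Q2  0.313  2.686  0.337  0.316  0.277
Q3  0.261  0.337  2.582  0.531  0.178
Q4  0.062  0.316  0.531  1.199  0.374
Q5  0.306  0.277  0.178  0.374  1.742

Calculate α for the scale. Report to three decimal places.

Σσ²ᵢ = 0.733 + 2.686 + 2.582 + 1.199 + 1.742 = 8.942
Σ_{i<j} σ_ij = 2.955
Var(T) = 8.942 + 2 × 2.955 = 14.852
α = (k/(k−1))·(1 − Σσ²ᵢ/Var(T)) = (5/4)·(1 − 8.942/14.852) = 0.497

α = 0.497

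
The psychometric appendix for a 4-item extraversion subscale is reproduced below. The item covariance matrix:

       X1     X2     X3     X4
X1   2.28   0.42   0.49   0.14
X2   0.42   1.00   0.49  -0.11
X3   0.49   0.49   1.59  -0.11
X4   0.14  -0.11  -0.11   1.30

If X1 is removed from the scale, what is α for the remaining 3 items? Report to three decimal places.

α = 0.183

Remaining items: X2, X3, X4 (k = 3).
ΣVar(i) = 1.00 + 1.59 + 1.30 = 3.89
σ²_total = 3.89 + 2 × 0.27 = 4.43
α (item deleted) = (3/2)·(1 − 3.89/4.43) = 0.183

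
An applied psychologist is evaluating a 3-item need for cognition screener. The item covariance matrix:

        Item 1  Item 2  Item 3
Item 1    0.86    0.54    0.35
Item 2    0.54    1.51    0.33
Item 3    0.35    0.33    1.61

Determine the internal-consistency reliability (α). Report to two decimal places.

Σσᵢ² = 0.86 + 1.51 + 1.61 = 3.98
Sum of off-diagonal covariances = 1.22
Var(T) = 3.98 + 2 × 1.22 = 6.42
α = (k/(k−1))·(1 − Σσᵢ²/Var(T)) = (3/2)·(1 − 3.98/6.42) = 0.57

α = 0.57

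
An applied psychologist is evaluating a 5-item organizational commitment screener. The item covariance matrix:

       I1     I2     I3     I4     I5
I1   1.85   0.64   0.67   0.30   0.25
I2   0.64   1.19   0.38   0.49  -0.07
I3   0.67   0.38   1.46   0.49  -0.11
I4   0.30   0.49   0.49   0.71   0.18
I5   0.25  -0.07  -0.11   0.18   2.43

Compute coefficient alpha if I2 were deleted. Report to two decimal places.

Remaining items: I1, I3, I4, I5 (k = 4).
ΣVar(i) = 1.85 + 1.46 + 0.71 + 2.43 = 6.45
σ²_total = 6.45 + 2 × 1.78 = 10.01
α (item deleted) = (4/3)·(1 − 6.45/10.01) = 0.47

coefficient alpha = 0.47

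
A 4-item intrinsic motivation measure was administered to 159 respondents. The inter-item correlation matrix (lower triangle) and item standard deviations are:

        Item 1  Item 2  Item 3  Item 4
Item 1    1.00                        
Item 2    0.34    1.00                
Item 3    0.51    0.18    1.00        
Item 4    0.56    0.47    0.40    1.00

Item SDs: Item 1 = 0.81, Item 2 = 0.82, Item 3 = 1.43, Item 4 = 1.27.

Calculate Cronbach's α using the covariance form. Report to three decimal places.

α = 0.708

Σσ²ᵢ = 0.81² + 0.82² + 1.43² + 1.27² = 4.9863
Covariances σ_ij = r_ij · s_i · s_j:
  σ(Item 1,Item 2) = 0.34 × 0.81 × 0.82 = 0.2258
  σ(Item 1,Item 3) = 0.51 × 0.81 × 1.43 = 0.5907
  σ(Item 1,Item 4) = 0.56 × 0.81 × 1.27 = 0.5761
  σ(Item 2,Item 3) = 0.18 × 0.82 × 1.43 = 0.2111
  σ(Item 2,Item 4) = 0.47 × 0.82 × 1.27 = 0.4895
  σ(Item 3,Item 4) = 0.40 × 1.43 × 1.27 = 0.7264
σ²_T = Σσ²ᵢ + 2·Σσ_ij = 4.9863 + 2 × 2.8196 = 10.6255
α = (4/3)·(1 − 4.9863/10.6255) = 0.708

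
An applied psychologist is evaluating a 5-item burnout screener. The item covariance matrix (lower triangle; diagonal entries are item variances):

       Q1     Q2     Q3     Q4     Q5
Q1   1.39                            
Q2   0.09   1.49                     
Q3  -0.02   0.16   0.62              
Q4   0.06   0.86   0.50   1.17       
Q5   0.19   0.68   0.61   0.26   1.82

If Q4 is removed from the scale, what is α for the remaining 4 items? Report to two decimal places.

Remaining items: Q1, Q2, Q3, Q5 (k = 4).
ΣVar(i) = 1.39 + 1.49 + 0.62 + 1.82 = 5.32
Var(T) = 5.32 + 2 × 1.71 = 8.74
α (item deleted) = (4/3)·(1 − 5.32/8.74) = 0.52

α = 0.52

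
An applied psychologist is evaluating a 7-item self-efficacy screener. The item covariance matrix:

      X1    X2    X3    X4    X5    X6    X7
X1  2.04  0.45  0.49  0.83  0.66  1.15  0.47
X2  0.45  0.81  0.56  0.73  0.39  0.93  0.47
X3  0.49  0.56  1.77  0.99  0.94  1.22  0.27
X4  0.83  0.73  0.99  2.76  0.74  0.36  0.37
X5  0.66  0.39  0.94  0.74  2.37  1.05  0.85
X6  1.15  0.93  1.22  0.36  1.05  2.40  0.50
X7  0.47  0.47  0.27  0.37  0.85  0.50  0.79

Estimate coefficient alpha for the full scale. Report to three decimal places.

ΣVar(i) = 2.04 + 0.81 + 1.77 + 2.76 + 2.37 + 2.40 + 0.79 = 12.94
Sum of off-diagonal covariances = 14.42
Var(T) = 12.94 + 2 × 14.42 = 41.78
α = (k/(k−1))·(1 − ΣVar(i)/Var(T)) = (7/6)·(1 − 12.94/41.78) = 0.805

coefficient alpha = 0.805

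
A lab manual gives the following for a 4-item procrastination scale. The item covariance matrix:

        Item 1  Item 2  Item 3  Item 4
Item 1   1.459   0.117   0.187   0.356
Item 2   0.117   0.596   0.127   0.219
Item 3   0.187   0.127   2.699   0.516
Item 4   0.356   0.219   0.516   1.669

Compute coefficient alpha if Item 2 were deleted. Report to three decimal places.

Remaining items: Item 1, Item 3, Item 4 (k = 3).
sum of item variances = 1.459 + 2.699 + 1.669 = 5.827
total variance = 5.827 + 2 × 1.059 = 7.945
α (item deleted) = (3/2)·(1 − 5.827/7.945) = 0.400

α = 0.400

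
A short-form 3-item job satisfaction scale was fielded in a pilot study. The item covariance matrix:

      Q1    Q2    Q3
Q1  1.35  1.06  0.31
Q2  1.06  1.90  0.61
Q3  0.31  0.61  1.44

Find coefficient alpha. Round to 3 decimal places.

α = 0.687

sum of item variances = 1.35 + 1.90 + 1.44 = 4.69
Sum of the distinct covariances = 1.98
σ²_total = 4.69 + 2 × 1.98 = 8.65
α = (k/(k−1))·(1 − sum of item variances/σ²_total) = (3/2)·(1 − 4.69/8.65) = 0.687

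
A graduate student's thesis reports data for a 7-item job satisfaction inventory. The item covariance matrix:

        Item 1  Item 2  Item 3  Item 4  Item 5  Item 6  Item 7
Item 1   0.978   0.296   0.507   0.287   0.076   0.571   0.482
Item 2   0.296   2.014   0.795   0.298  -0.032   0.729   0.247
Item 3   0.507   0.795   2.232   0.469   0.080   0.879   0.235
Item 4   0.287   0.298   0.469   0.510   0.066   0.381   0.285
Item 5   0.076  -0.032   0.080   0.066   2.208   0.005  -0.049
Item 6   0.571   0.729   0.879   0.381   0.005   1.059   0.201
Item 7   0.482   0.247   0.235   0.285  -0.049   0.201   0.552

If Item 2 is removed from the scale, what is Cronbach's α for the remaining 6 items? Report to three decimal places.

Remaining items: Item 1, Item 3, Item 4, Item 5, Item 6, Item 7 (k = 6).
sum of item variances = 0.978 + 2.232 + 0.510 + 2.208 + 1.059 + 0.552 = 7.539
σ²_total = 7.539 + 2 × 4.475 = 16.489
α (item deleted) = (6/5)·(1 − 7.539/16.489) = 0.651

Cronbach's α = 0.651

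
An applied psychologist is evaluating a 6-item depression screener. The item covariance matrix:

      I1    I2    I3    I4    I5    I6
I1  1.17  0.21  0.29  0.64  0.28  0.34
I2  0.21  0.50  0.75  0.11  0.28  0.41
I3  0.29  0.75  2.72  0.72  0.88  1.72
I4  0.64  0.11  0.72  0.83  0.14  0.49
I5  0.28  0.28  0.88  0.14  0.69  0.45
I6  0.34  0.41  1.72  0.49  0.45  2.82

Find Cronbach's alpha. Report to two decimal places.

α = 0.77

ΣVar(i) = 1.17 + 0.50 + 2.72 + 0.83 + 0.69 + 2.82 = 8.73
Sum of the distinct covariances = 7.71
Var(T) = 8.73 + 2 × 7.71 = 24.15
α = (k/(k−1))·(1 − ΣVar(i)/Var(T)) = (6/5)·(1 − 8.73/24.15) = 0.77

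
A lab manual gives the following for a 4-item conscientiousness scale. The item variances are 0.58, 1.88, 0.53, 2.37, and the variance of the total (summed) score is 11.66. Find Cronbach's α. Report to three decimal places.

Cronbach's α = 0.720

Σσ²ᵢ = 0.58 + 1.88 + 0.53 + 2.37 = 5.36
α = (k/(k−1))·(1 − Σσ²ᵢ/total variance) = (4/3)·(1 − 5.36/11.66) = 0.720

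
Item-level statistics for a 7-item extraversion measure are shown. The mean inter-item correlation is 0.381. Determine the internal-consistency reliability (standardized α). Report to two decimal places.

standardized α = 0.81

Standardized α = k·r̄ / (1 + (k−1)·r̄) = 7 × 0.381 / (1 + 6 × 0.381)
  = 2.6670 / 3.2860 = 0.81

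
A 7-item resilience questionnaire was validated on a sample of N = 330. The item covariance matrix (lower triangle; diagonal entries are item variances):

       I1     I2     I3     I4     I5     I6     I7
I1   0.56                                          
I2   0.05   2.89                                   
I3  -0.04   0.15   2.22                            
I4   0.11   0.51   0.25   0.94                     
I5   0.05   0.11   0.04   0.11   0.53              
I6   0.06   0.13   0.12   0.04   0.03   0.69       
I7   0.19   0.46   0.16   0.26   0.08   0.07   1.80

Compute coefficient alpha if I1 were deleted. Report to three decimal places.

Remaining items: I2, I3, I4, I5, I6, I7 (k = 6).
Σσᵢ² = 2.89 + 2.22 + 0.94 + 0.53 + 0.69 + 1.80 = 9.07
total variance = 9.07 + 2 × 2.52 = 14.11
α (item deleted) = (6/5)·(1 − 9.07/14.11) = 0.429

α = 0.429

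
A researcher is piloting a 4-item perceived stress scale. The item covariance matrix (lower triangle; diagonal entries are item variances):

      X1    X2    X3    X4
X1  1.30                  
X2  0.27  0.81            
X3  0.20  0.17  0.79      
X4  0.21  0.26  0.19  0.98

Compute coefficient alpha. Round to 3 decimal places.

Σσᵢ² = 1.30 + 0.81 + 0.79 + 0.98 = 3.88
Sum of off-diagonal covariances = 1.30
σ²_total = 3.88 + 2 × 1.30 = 6.48
α = (k/(k−1))·(1 − Σσᵢ²/σ²_total) = (4/3)·(1 − 3.88/6.48) = 0.535

α = 0.535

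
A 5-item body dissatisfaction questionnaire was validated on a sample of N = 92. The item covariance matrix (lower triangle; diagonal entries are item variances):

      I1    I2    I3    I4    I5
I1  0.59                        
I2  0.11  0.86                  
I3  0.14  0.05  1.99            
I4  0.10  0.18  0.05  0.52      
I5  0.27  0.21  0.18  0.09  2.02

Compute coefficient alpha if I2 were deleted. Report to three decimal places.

Remaining items: I1, I3, I4, I5 (k = 4).
Σσᵢ² = 0.59 + 1.99 + 0.52 + 2.02 = 5.12
Var(T) = 5.12 + 2 × 0.83 = 6.78
α (item deleted) = (4/3)·(1 − 5.12/6.78) = 0.326

coefficient alpha = 0.326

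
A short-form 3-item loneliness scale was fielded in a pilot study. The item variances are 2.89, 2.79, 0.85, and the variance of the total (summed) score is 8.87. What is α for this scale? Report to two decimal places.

α = 0.40

sum of item variances = 2.89 + 2.79 + 0.85 = 6.53
α = (k/(k−1))·(1 − sum of item variances/σ²_T) = (3/2)·(1 − 6.53/8.87) = 0.40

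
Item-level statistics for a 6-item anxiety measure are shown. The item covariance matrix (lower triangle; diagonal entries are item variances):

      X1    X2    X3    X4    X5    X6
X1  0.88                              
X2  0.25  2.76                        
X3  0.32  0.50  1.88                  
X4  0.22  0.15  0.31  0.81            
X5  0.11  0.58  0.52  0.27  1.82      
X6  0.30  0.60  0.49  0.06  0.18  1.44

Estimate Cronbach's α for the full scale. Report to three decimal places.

α = 0.604

Σσᵢ² = 0.88 + 2.76 + 1.88 + 0.81 + 1.82 + 1.44 = 9.59
Σ_{i<j} σ_ij = 4.86
Var(T) = 9.59 + 2 × 4.86 = 19.31
α = (k/(k−1))·(1 − Σσᵢ²/Var(T)) = (6/5)·(1 − 9.59/19.31) = 0.604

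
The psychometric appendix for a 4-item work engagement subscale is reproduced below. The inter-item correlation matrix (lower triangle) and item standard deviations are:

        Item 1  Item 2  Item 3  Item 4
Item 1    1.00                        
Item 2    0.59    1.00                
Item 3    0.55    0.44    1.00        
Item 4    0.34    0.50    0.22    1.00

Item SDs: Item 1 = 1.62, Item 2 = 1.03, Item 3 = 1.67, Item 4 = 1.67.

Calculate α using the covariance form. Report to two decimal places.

α = 0.73

Σσ²ᵢ = 1.62² + 1.03² + 1.67² + 1.67² = 9.2631
Covariances σ_ij = r_ij · s_i · s_j:
  σ(Item 1,Item 2) = 0.59 × 1.62 × 1.03 = 0.9845
  σ(Item 1,Item 3) = 0.55 × 1.62 × 1.67 = 1.4880
  σ(Item 1,Item 4) = 0.34 × 1.62 × 1.67 = 0.9198
  σ(Item 2,Item 3) = 0.44 × 1.03 × 1.67 = 0.7568
  σ(Item 2,Item 4) = 0.50 × 1.03 × 1.67 = 0.8600
  σ(Item 3,Item 4) = 0.22 × 1.67 × 1.67 = 0.6136
σ²_T = Σσ²ᵢ + 2·Σσ_ij = 9.2631 + 2 × 5.6227 = 20.5085
α = (4/3)·(1 − 9.2631/20.5085) = 0.73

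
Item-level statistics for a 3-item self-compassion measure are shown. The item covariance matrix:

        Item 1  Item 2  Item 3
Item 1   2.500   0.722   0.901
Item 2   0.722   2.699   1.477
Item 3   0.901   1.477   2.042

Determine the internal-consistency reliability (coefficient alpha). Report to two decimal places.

ΣVar(i) = 2.500 + 2.699 + 2.042 = 7.241
Sum of off-diagonal covariances = 3.100
total variance = 7.241 + 2 × 3.100 = 13.441
α = (k/(k−1))·(1 − ΣVar(i)/total variance) = (3/2)·(1 − 7.241/13.441) = 0.69

coefficient alpha = 0.69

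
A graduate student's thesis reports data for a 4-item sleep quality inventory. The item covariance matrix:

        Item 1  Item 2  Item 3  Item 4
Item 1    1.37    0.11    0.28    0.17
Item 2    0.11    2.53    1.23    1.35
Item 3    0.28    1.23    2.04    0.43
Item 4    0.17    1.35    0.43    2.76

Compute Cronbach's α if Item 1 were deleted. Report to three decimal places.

α = 0.676

Remaining items: Item 2, Item 3, Item 4 (k = 3).
ΣVar(i) = 2.53 + 2.04 + 2.76 = 7.33
Var(T) = 7.33 + 2 × 3.01 = 13.35
α (item deleted) = (3/2)·(1 − 7.33/13.35) = 0.676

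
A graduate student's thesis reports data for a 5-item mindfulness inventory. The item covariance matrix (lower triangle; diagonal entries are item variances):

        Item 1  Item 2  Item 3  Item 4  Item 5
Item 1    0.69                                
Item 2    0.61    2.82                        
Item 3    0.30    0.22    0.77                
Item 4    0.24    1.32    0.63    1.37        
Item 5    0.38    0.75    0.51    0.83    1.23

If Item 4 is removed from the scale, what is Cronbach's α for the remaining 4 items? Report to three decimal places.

α = 0.668

Remaining items: Item 1, Item 2, Item 3, Item 5 (k = 4).
ΣVar(i) = 0.69 + 2.82 + 0.77 + 1.23 = 5.51
Var(T) = 5.51 + 2 × 2.77 = 11.05
α (item deleted) = (4/3)·(1 − 5.51/11.05) = 0.668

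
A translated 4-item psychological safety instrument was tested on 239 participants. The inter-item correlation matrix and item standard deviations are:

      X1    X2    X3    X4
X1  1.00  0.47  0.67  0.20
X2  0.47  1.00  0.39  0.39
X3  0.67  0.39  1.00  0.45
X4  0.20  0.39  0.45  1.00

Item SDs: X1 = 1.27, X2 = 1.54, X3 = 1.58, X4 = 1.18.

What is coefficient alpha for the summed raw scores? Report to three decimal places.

α = 0.750

Σσ²ᵢ = 1.27² + 1.54² + 1.58² + 1.18² = 7.8733
Covariances σ_ij = r_ij · s_i · s_j:
  σ(X1,X2) = 0.47 × 1.27 × 1.54 = 0.9192
  σ(X1,X3) = 0.67 × 1.27 × 1.58 = 1.3444
  σ(X1,X4) = 0.20 × 1.27 × 1.18 = 0.2997
  σ(X2,X3) = 0.39 × 1.54 × 1.58 = 0.9489
  σ(X2,X4) = 0.39 × 1.54 × 1.18 = 0.7087
  σ(X3,X4) = 0.45 × 1.58 × 1.18 = 0.8390
σ²_T = Σσ²ᵢ + 2·Σσ_ij = 7.8733 + 2 × 5.0599 = 17.9931
α = (4/3)·(1 − 7.8733/17.9931) = 0.750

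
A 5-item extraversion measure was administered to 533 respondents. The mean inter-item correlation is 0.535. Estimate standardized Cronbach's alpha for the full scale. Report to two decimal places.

Standardized α = k·r̄ / (1 + (k−1)·r̄) = 5 × 0.535 / (1 + 4 × 0.535)
  = 2.6750 / 3.1400 = 0.85

standardized Cronbach's alpha = 0.85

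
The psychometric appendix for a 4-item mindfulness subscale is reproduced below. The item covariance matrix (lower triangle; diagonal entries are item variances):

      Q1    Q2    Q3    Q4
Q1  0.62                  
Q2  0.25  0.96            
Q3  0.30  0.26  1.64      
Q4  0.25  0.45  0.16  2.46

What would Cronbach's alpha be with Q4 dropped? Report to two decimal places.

Remaining items: Q1, Q2, Q3 (k = 3).
ΣVar(i) = 0.62 + 0.96 + 1.64 = 3.22
σ²_total = 3.22 + 2 × 0.81 = 4.84
α (item deleted) = (3/2)·(1 − 3.22/4.84) = 0.50

Cronbach's alpha = 0.50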